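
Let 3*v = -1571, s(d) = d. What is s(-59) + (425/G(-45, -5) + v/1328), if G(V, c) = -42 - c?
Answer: -10448399/147408 ≈ -70.881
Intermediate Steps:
v = -1571/3 (v = (⅓)*(-1571) = -1571/3 ≈ -523.67)
s(-59) + (425/G(-45, -5) + v/1328) = -59 + (425/(-42 - 1*(-5)) - 1571/3/1328) = -59 + (425/(-42 + 5) - 1571/3*1/1328) = -59 + (425/(-37) - 1571/3984) = -59 + (425*(-1/37) - 1571/3984) = -59 + (-425/37 - 1571/3984) = -59 - 1751327/147408 = -10448399/147408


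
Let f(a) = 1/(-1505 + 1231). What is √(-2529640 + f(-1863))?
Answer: I*√189915252914/274 ≈ 1590.5*I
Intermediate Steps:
f(a) = -1/274 (f(a) = 1/(-274) = -1/274)
√(-2529640 + f(-1863)) = √(-2529640 - 1/274) = √(-693121361/274) = I*√189915252914/274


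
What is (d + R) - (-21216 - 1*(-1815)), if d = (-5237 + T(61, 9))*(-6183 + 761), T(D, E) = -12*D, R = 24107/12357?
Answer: 400160696990/12357 ≈ 3.2383e+7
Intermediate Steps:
R = 24107/12357 (R = 24107*(1/12357) = 24107/12357 ≈ 1.9509)
d = 32363918 (d = (-5237 - 12*61)*(-6183 + 761) = (-5237 - 732)*(-5422) = -5969*(-5422) = 32363918)
(d + R) - (-21216 - 1*(-1815)) = (32363918 + 24107/12357) - (-21216 - 1*(-1815)) = 399920958833/12357 - (-21216 + 1815) = 399920958833/12357 - 1*(-19401) = 399920958833/12357 + 19401 = 400160696990/12357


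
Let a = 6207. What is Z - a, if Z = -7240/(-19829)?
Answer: -123071363/19829 ≈ -6206.6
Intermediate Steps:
Z = 7240/19829 (Z = -7240*(-1/19829) = 7240/19829 ≈ 0.36512)
Z - a = 7240/19829 - 1*6207 = 7240/19829 - 6207 = -123071363/19829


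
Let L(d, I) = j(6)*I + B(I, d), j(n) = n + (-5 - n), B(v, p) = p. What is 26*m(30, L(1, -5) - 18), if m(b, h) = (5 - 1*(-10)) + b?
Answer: 1170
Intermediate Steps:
j(n) = -5
L(d, I) = d - 5*I (L(d, I) = -5*I + d = d - 5*I)
m(b, h) = 15 + b (m(b, h) = (5 + 10) + b = 15 + b)
26*m(30, L(1, -5) - 18) = 26*(15 + 30) = 26*45 = 1170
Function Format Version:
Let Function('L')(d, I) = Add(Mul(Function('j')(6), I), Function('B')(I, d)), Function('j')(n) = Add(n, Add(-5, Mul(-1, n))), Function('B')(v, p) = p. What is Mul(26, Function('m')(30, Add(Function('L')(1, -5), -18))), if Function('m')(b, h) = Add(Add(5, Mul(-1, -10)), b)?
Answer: 1170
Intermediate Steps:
Function('j')(n) = -5
Function('L')(d, I) = Add(d, Mul(-5, I)) (Function('L')(d, I) = Add(Mul(-5, I), d) = Add(d, Mul(-5, I)))
Function('m')(b, h) = Add(15, b) (Function('m')(b, h) = Add(Add(5, 10), b) = Add(15, b))
Mul(26, Function('m')(30, Add(Function('L')(1, -5), -18))) = Mul(26, Add(15, 30)) = Mul(26, 45) = 1170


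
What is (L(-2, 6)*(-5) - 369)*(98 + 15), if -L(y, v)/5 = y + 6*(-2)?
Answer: -81247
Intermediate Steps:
L(y, v) = 60 - 5*y (L(y, v) = -5*(y + 6*(-2)) = -5*(y - 12) = -5*(-12 + y) = 60 - 5*y)
(L(-2, 6)*(-5) - 369)*(98 + 15) = ((60 - 5*(-2))*(-5) - 369)*(98 + 15) = ((60 + 10)*(-5) - 369)*113 = (70*(-5) - 369)*113 = (-350 - 369)*113 = -719*113 = -81247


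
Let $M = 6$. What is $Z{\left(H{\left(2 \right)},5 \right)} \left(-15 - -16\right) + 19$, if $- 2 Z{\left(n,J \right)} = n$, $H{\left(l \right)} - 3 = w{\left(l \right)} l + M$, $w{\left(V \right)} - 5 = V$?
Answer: $\frac{15}{2} \approx 7.5$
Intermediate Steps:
$w{\left(V \right)} = 5 + V$
$H{\left(l \right)} = 9 + l \left(5 + l\right)$ ($H{\left(l \right)} = 3 + \left(\left(5 + l\right) l + 6\right) = 3 + \left(l \left(5 + l\right) + 6\right) = 3 + \left(6 + l \left(5 + l\right)\right) = 9 + l \left(5 + l\right)$)
$Z{\left(n,J \right)} = - \frac{n}{2}$
$Z{\left(H{\left(2 \right)},5 \right)} \left(-15 - -16\right) + 19 = - \frac{9 + 2 \left(5 + 2\right)}{2} \left(-15 - -16\right) + 19 = - \frac{9 + 2 \cdot 7}{2} \left(-15 + 16\right) + 19 = - \frac{9 + 14}{2} \cdot 1 + 19 = \left(- \frac{1}{2}\right) 23 \cdot 1 + 19 = \left(- \frac{23}{2}\right) 1 + 19 = - \frac{23}{2} + 19 = \frac{15}{2}$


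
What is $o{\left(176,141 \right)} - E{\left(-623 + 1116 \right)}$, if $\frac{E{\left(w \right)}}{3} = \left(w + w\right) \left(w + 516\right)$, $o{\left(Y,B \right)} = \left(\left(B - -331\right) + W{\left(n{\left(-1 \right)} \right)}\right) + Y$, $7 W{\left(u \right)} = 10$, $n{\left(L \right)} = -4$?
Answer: $- \frac{20887808}{7} \approx -2.984 \cdot 10^{6}$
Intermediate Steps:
$W{\left(u \right)} = \frac{10}{7}$ ($W{\left(u \right)} = \frac{1}{7} \cdot 10 = \frac{10}{7}$)
$o{\left(Y,B \right)} = \frac{2327}{7} + B + Y$ ($o{\left(Y,B \right)} = \left(\left(B - -331\right) + \frac{10}{7}\right) + Y = \left(\left(B + 331\right) + \frac{10}{7}\right) + Y = \left(\left(331 + B\right) + \frac{10}{7}\right) + Y = \left(\frac{2327}{7} + B\right) + Y = \frac{2327}{7} + B + Y$)
$E{\left(w \right)} = 6 w \left(516 + w\right)$ ($E{\left(w \right)} = 3 \left(w + w\right) \left(w + 516\right) = 3 \cdot 2 w \left(516 + w\right) = 6 w \left(516 + w\right)$)
$o{\left(176,141 \right)} - E{\left(-623 + 1116 \right)} = \left(\frac{2327}{7} + 141 + 176\right) - 6 \left(-623 + 1116\right) \left(516 + \left(-623 + 1116\right)\right) = \frac{4546}{7} - 6 \cdot 493 \left(516 + 493\right) = \frac{4546}{7} - 6 \cdot 493 \cdot 1009 = \frac{4546}{7} - 2984622 = - \frac{20887808}{7}$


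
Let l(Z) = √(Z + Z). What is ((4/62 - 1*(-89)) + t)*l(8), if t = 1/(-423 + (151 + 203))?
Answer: 761912/2139 ≈ 356.20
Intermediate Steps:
l(Z) = √2*√Z (l(Z) = √(2*Z) = √2*√Z)
t = -1/69 (t = 1/(-423 + 354) = 1/(-69) = -1/69 ≈ -0.014493)
((4/62 - 1*(-89)) + t)*l(8) = ((4/62 - 1*(-89)) - 1/69)*(√2*√8) = ((4*(1/62) + 89) - 1/69)*(√2*(2*√2)) = ((2/31 + 89) - 1/69)*4 = (2761/31 - 1/69)*4 = (190478/2139)*4 = 761912/2139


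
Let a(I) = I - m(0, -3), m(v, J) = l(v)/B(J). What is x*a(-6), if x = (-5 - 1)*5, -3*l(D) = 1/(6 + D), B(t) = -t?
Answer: 1615/9 ≈ 179.44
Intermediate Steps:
l(D) = -1/(3*(6 + D))
m(v, J) = 1/(J*(18 + 3*v)) (m(v, J) = (-1/(18 + 3*v))/((-J)) = (-1/(18 + 3*v))*(-1/J) = 1/(J*(18 + 3*v)))
a(I) = 1/54 + I (a(I) = I - 1/(3*(-3)*(6 + 0)) = I - (-1)/(3*3*6) = I - 1*(-1/54) = I + 1/54 = 1/54 + I)
x = -30 (x = -6*5 = -30)
x*a(-6) = -30*(1/54 - 6) = -30*(-323/54) = 1615/9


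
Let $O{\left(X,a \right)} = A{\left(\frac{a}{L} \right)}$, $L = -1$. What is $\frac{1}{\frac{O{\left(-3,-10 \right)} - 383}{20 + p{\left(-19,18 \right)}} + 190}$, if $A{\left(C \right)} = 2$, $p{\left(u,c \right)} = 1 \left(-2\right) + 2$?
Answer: $\frac{20}{3419} \approx 0.0058497$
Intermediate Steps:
$p{\left(u,c \right)} = 0$ ($p{\left(u,c \right)} = -2 + 2 = 0$)
$O{\left(X,a \right)} = 2$
$\frac{1}{\frac{O{\left(-3,-10 \right)} - 383}{20 + p{\left(-19,18 \right)}} + 190} = \frac{1}{\frac{2 - 383}{20 + 0} + 190} = \frac{1}{- \frac{381}{20} + 190} = \frac{1}{\frac{3419}{20}} = \frac{20}{3419}$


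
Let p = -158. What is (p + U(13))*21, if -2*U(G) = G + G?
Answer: -3591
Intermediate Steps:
U(G) = -G (U(G) = -(G + G)/2 = -G)
(p + U(13))*21 = (-158 - 1*13)*21 = (-158 - 13)*21 = -171*21 = -3591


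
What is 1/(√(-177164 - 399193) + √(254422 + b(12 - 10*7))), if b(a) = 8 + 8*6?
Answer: 1/(√254478 + I*√576357) ≈ 0.00060717 - 0.00091376*I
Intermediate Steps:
b(a) = 56 (b(a) = 8 + 48 = 56)
1/(√(-177164 - 399193) + √(254422 + b(12 - 10*7))) = 1/(√(-177164 - 399193) + √(254422 + 56)) = 1/(√(-576357) + √254478) = 1/(I*√576357 + √254478) = 1/(√254478 + I*√576357)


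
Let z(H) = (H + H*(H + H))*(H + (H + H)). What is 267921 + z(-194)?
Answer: -43427475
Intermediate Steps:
z(H) = 3*H*(H + 2*H²) (z(H) = (H + H*(2*H))*(H + 2*H) = (H + 2*H²)*(3*H) = 3*H*(H + 2*H²))
267921 + z(-194) = 267921 + (-194)²*(3 + 6*(-194)) = 267921 + 37636*(3 - 1164) = 267921 + 37636*(-1161) = 267921 - 43695396 = -43427475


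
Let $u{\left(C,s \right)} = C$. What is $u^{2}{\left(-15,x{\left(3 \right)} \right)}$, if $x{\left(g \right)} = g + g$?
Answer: $225$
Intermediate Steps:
$x{\left(g \right)} = 2 g$
$u^{2}{\left(-15,x{\left(3 \right)} \right)} = \left(-15\right)^{2} = 225$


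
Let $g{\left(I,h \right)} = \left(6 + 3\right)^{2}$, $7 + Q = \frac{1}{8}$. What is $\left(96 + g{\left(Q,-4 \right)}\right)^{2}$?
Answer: $31329$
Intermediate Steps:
$Q = - \frac{55}{8}$ ($Q = -7 + \frac{1}{8} = - \frac{55}{8} \approx -6.875$)
$g{\left(I,h \right)} = 81$ ($g{\left(I,h \right)} = 9^{2} = 81$)
$\left(96 + g{\left(Q,-4 \right)}\right)^{2} = \left(96 + 81\right)^{2} = 177^{2} = 31329$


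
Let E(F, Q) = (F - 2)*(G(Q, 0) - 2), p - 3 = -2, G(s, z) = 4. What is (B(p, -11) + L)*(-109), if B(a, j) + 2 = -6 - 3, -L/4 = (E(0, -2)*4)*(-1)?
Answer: 8175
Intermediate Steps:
p = 1 (p = 3 - 2 = 1)
E(F, Q) = -4 + 2*F (E(F, Q) = (F - 2)*(4 - 2) = (-2 + F)*2 = -4 + 2*F)
L = -64 (L = -4*(-4 + 2*0)*4*(-1) = -4*(-4 + 0)*4*(-1) = -4*(-4*4)*(-1) = -(-64)*(-1) = -4*16 = -64)
B(a, j) = -11 (B(a, j) = -2 + (-6 - 3) = -2 - 9 = -11)
(B(p, -11) + L)*(-109) = (-11 - 64)*(-109) = -75*(-109) = 8175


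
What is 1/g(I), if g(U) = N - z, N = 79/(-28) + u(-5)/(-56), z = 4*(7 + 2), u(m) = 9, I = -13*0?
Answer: -56/2183 ≈ -0.025653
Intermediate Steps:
I = 0
z = 36 (z = 4*9 = 36)
N = -167/56 (N = 79/(-28) + 9/(-56) = 79*(-1/28) + 9*(-1/56) = -79/28 - 9/56 = -167/56 ≈ -2.9821)
g(U) = -2183/56 (g(U) = -167/56 - 1*36 = -167/56 - 36 = -2183/56)
1/g(I) = 1/(-2183/56) = -56/2183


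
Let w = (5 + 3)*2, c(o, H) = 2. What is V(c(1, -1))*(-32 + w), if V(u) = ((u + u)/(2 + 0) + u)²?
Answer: -256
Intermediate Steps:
V(u) = 4*u² (V(u) = ((2*u)/2 + u)² = ((2*u)*(½) + u)² = (u + u)² = (2*u)² = 4*u²)
w = 16 (w = 8*2 = 16)
V(c(1, -1))*(-32 + w) = (4*2²)*(-32 + 16) = (4*4)*(-16) = 16*(-16) = -256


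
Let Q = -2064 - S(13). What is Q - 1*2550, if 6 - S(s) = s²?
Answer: -4451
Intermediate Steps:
S(s) = 6 - s²
Q = -1901 (Q = -2064 - (6 - 1*13²) = -2064 - (6 - 1*169) = -2064 - (6 - 169) = -2064 - 1*(-163) = -2064 + 163 = -1901)
Q - 1*2550 = -1901 - 1*2550 = -1901 - 2550 = -4451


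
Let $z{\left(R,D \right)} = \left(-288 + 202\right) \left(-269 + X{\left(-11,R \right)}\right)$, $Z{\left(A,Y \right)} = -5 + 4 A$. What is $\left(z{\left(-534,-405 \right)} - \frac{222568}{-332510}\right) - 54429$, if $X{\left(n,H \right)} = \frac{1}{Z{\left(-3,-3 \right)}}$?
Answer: $- \frac{88433964067}{2826335} \approx -31289.0$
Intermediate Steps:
$X{\left(n,H \right)} = - \frac{1}{17}$ ($X{\left(n,H \right)} = \frac{1}{-5 + 4 \left(-3\right)} = \frac{1}{-5 - 12} = \frac{1}{-17} = - \frac{1}{17}$)
$z{\left(R,D \right)} = \frac{393364}{17}$ ($z{\left(R,D \right)} = \left(-288 + 202\right) \left(-269 - \frac{1}{17}\right) = \left(-86\right) \left(- \frac{4574}{17}\right) = \frac{393364}{17}$)
$\left(z{\left(-534,-405 \right)} - \frac{222568}{-332510}\right) - 54429 = \left(\frac{393364}{17} - \frac{222568}{-332510}\right) - 54429 = \left(\frac{393364}{17} - - \frac{111284}{166255}\right) - 54429 = \left(\frac{393364}{17} + \frac{111284}{166255}\right) - 54429 = \frac{65400623648}{2826335} - 54429 = - \frac{88433964067}{2826335}$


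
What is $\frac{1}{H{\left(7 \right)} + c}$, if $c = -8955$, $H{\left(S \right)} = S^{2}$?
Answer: $- \frac{1}{8906} \approx -0.00011228$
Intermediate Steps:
$\frac{1}{H{\left(7 \right)} + c} = \frac{1}{7^{2} - 8955} = \frac{1}{49 - 8955} = \frac{1}{-8906} = - \frac{1}{8906}$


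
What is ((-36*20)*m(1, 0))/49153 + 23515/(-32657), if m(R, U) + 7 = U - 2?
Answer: -944215435/1605189521 ≈ -0.58823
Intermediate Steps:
m(R, U) = -9 + U (m(R, U) = -7 + (U - 2) = -7 + (-2 + U) = -9 + U)
((-36*20)*m(1, 0))/49153 + 23515/(-32657) = ((-36*20)*(-9 + 0))/49153 + 23515/(-32657) = -720*(-9)*(1/49153) + 23515*(-1/32657) = 6480*(1/49153) - 23515/32657 = 6480/49153 - 23515/32657 = -944215435/1605189521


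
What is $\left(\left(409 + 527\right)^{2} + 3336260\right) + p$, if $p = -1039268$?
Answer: $3173088$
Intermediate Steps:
$\left(\left(409 + 527\right)^{2} + 3336260\right) + p = \left(\left(409 + 527\right)^{2} + 3336260\right) - 1039268 = \left(936^{2} + 3336260\right) - 1039268 = \left(876096 + 3336260\right) - 1039268 = 4212356 - 1039268 = 3173088$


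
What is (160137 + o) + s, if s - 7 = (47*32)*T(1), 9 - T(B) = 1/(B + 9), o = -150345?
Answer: 115923/5 ≈ 23185.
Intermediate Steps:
T(B) = 9 - 1/(9 + B) (T(B) = 9 - 1/(B + 9) = 9 - 1/(9 + B))
s = 66963/5 (s = 7 + (47*32)*((80 + 9*1)/(9 + 1)) = 7 + 1504*((80 + 9)/10) = 7 + 1504*((1/10)*89) = 7 + 1504*(89/10) = 7 + 66928/5 = 66963/5 ≈ 13393.)
(160137 + o) + s = (160137 - 150345) + 66963/5 = 9792 + 66963/5 = 115923/5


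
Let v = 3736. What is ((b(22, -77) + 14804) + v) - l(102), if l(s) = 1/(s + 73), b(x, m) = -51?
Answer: 3235574/175 ≈ 18489.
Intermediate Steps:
l(s) = 1/(73 + s)
((b(22, -77) + 14804) + v) - l(102) = ((-51 + 14804) + 3736) - 1/(73 + 102) = (14753 + 3736) - 1/175 = 18489 - 1*1/175 = 18489 - 1/175 = 3235574/175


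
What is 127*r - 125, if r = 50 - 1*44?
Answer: 637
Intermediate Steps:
r = 6 (r = 50 - 44 = 6)
127*r - 125 = 127*6 - 125 = 762 - 125 = 637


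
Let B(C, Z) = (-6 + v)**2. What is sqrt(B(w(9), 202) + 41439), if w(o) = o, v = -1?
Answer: 4*sqrt(2593) ≈ 203.69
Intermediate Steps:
B(C, Z) = 49 (B(C, Z) = (-6 - 1)**2 = (-7)**2 = 49)
sqrt(B(w(9), 202) + 41439) = sqrt(49 + 41439) = sqrt(41488) = 4*sqrt(2593)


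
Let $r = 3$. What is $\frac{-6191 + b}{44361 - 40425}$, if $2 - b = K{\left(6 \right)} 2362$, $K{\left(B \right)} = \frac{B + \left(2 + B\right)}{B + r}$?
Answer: $- \frac{88769}{35424} \approx -2.5059$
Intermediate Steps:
$K{\left(B \right)} = \frac{2 + 2 B}{3 + B}$ ($K{\left(B \right)} = \frac{B + \left(2 + B\right)}{B + 3} = \frac{2 + 2 B}{3 + B}$)
$b = - \frac{33050}{9}$ ($b = 2 - \frac{2 \left(1 + 6\right)}{3 + 6} \cdot 2362 = 2 - 2 \cdot \frac{1}{9} \cdot 7 \cdot 2362 = 2 - \frac{14}{9} \cdot 2362 = 2 - \frac{33068}{9} = - \frac{33050}{9} \approx -3672.2$)
$\frac{-6191 + b}{44361 - 40425} = \frac{-6191 - \frac{33050}{9}}{44361 - 40425} = - \frac{88769}{9 \cdot 3936} = \left(- \frac{88769}{9}\right) \frac{1}{3936} = - \frac{88769}{35424}$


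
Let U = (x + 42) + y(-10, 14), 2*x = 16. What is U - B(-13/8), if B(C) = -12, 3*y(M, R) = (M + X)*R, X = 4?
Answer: 34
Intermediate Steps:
x = 8 (x = (½)*16 = 8)
y(M, R) = R*(4 + M)/3 (y(M, R) = ((M + 4)*R)/3 = ((4 + M)*R)/3 = (R*(4 + M))/3 = R*(4 + M)/3)
U = 22 (U = (8 + 42) + (⅓)*14*(4 - 10) = 50 + (⅓)*14*(-6) = 50 - 28 = 22)
U - B(-13/8) = 22 - 1*(-12) = 22 + 12 = 34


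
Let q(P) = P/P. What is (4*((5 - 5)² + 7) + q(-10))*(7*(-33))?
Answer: -6699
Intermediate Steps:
q(P) = 1
(4*((5 - 5)² + 7) + q(-10))*(7*(-33)) = (4*((5 - 5)² + 7) + 1)*(7*(-33)) = (4*(0² + 7) + 1)*(-231) = (4*(0 + 7) + 1)*(-231) = (4*7 + 1)*(-231) = (28 + 1)*(-231) = 29*(-231) = -6699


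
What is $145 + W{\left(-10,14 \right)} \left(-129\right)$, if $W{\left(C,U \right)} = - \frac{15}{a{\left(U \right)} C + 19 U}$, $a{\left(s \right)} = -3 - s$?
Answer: $\frac{65155}{436} \approx 149.44$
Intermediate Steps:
$W{\left(C,U \right)} = - \frac{15}{19 U + C \left(-3 - U\right)}$ ($W{\left(C,U \right)} = - \frac{15}{\left(-3 - U\right) C + 19 U} = - \frac{15}{C \left(-3 - U\right) + 19 U} = - \frac{15}{19 U + C \left(-3 - U\right)}$)
$145 + W{\left(-10,14 \right)} \left(-129\right) = 145 + \frac{15}{\left(-19\right) 14 - 10 \left(3 + 14\right)} \left(-129\right) = 145 + \frac{15}{-266 - 170} \left(-129\right) = 145 + \frac{15}{-436} \left(-129\right) = 145 + 15 \left(- \frac{1}{436}\right) \left(-129\right) = 145 - - \frac{1935}{436} = 145 + \frac{1935}{436} = \frac{65155}{436}$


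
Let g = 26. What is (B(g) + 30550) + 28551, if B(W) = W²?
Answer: 59777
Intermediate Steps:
(B(g) + 30550) + 28551 = (26² + 30550) + 28551 = (676 + 30550) + 28551 = 31226 + 28551 = 59777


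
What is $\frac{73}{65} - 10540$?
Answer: $- \frac{685027}{65} \approx -10539.0$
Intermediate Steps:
$\frac{73}{65} - 10540 = - \frac{685027}{65}$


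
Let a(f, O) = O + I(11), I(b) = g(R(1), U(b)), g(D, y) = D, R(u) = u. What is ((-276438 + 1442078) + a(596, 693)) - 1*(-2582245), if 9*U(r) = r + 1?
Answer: 3748579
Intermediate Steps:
U(r) = ⅑ + r/9 (U(r) = (r + 1)/9 = (1 + r)/9 = ⅑ + r/9)
I(b) = 1
a(f, O) = 1 + O (a(f, O) = O + 1 = 1 + O)
((-276438 + 1442078) + a(596, 693)) - 1*(-2582245) = ((-276438 + 1442078) + (1 + 693)) - 1*(-2582245) = (1165640 + 694) + 2582245 = 1166334 + 2582245 = 3748579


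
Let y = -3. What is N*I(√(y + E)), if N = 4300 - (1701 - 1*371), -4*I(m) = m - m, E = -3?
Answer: 0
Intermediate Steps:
I(m) = 0 (I(m) = -(m - m)/4 = -¼*0 = 0)
N = 2970 (N = 4300 - (1701 - 371) = 4300 - 1*1330 = 4300 - 1330 = 2970)
N*I(√(y + E)) = 2970*0 = 0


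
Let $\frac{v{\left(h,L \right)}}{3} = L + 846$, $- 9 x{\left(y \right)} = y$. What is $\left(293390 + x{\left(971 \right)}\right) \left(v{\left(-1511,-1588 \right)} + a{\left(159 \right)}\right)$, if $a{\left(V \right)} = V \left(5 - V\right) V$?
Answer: $- \frac{3427441391500}{3} \approx -1.1425 \cdot 10^{12}$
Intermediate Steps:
$x{\left(y \right)} = - \frac{y}{9}$
$v{\left(h,L \right)} = 2538 + 3 L$ ($v{\left(h,L \right)} = 3 \left(L + 846\right) = 3 \left(846 + L\right) = 2538 + 3 L$)
$a{\left(V \right)} = V^{2} \left(5 - V\right)$
$\left(293390 + x{\left(971 \right)}\right) \left(v{\left(-1511,-1588 \right)} + a{\left(159 \right)}\right) = \left(293390 - \frac{971}{9}\right) \left(\left(2538 + 3 \left(-1588\right)\right) + 159^{2} \left(5 - 159\right)\right) = \left(293390 - \frac{971}{9}\right) \left(\left(2538 - 4764\right) + 25281 \left(5 - 159\right)\right) = \frac{2639539 \left(-2226 + 25281 \left(-154\right)\right)}{9} = \frac{2639539 \left(-2226 - 3893274\right)}{9} = \frac{2639539}{9} \left(-3895500\right) = - \frac{3427441391500}{3}$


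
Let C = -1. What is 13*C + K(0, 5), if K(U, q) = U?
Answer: -13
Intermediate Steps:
13*C + K(0, 5) = 13*(-1) + 0 = -13 + 0 = -13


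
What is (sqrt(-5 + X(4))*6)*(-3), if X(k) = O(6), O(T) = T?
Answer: -18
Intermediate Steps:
X(k) = 6
(sqrt(-5 + X(4))*6)*(-3) = (sqrt(-5 + 6)*6)*(-3) = (sqrt(1)*6)*(-3) = (1*6)*(-3) = 6*(-3) = -18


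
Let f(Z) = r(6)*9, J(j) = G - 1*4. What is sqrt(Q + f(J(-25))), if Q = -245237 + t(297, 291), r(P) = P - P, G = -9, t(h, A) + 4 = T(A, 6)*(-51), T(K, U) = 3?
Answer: 3*I*sqrt(27266) ≈ 495.37*I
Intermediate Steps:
t(h, A) = -157 (t(h, A) = -4 + 3*(-51) = -4 - 153 = -157)
r(P) = 0
J(j) = -13 (J(j) = -9 - 1*4 = -9 - 4 = -13)
Q = -245394 (Q = -245237 - 157 = -245394)
f(Z) = 0 (f(Z) = 0*9 = 0)
sqrt(Q + f(J(-25))) = sqrt(-245394 + 0) = sqrt(-245394) = 3*I*sqrt(27266)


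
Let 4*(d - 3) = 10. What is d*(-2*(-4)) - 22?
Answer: 22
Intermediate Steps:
d = 11/2 (d = 3 + (¼)*10 = 3 + 5/2 = 11/2 ≈ 5.5000)
d*(-2*(-4)) - 22 = 11*(-2*(-4))/2 - 22 = (11/2)*8 - 22 = 44 - 22 = 22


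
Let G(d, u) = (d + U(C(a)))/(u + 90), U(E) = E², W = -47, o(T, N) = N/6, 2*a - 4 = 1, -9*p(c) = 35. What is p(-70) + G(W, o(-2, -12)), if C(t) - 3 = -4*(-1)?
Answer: -1531/396 ≈ -3.8662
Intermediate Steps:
p(c) = -35/9 (p(c) = -⅑*35 = -35/9)
a = 5/2 (a = 2 + (½)*1 = 2 + ½ = 5/2 ≈ 2.5000)
o(T, N) = N/6 (o(T, N) = N*(⅙) = N/6)
C(t) = 7 (C(t) = 3 - 4*(-1) = 3 + 4 = 7)
G(d, u) = (49 + d)/(90 + u) (G(d, u) = (d + 7²)/(u + 90) = (d + 49)/(90 + u) = (49 + d)/(90 + u))
p(-70) + G(W, o(-2, -12)) = -35/9 + (49 - 47)/(90 + (⅙)*(-12)) = -35/9 + 2/(90 - 2) = -35/9 + 2/88 = -35/9 + (1/88)*2 = -35/9 + 1/44 = -1531/396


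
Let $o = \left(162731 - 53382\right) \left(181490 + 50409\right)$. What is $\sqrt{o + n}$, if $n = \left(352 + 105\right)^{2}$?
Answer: $10 \sqrt{253581326} \approx 1.5924 \cdot 10^{5}$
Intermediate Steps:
$o = 25357923751$ ($o = 109349 \cdot 231899 = 25357923751$)
$n = 208849$ ($n = 457^{2} = 208849$)
$\sqrt{o + n} = \sqrt{25357923751 + 208849} = \sqrt{25358132600} = 10 \sqrt{253581326}$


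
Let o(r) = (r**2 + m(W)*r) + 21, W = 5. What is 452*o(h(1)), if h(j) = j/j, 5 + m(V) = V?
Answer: 9944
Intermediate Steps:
m(V) = -5 + V
h(j) = 1
o(r) = 21 + r**2 (o(r) = (r**2 + (-5 + 5)*r) + 21 = (r**2 + 0*r) + 21 = (r**2 + 0) + 21 = r**2 + 21 = 21 + r**2)
452*o(h(1)) = 452*(21 + 1**2) = 452*(21 + 1) = 452*22 = 9944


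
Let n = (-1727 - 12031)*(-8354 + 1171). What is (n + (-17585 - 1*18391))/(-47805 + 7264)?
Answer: -98787738/40541 ≈ -2436.7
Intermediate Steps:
n = 98823714 (n = -13758*(-7183) = 98823714)
(n + (-17585 - 1*18391))/(-47805 + 7264) = (98823714 + (-17585 - 1*18391))/(-47805 + 7264) = (98823714 + (-17585 - 18391))/(-40541) = (98823714 - 35976)*(-1/40541) = 98787738*(-1/40541) = -98787738/40541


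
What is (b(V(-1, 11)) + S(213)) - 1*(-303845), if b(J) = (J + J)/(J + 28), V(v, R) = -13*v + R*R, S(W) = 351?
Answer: 24640010/81 ≈ 3.0420e+5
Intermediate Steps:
V(v, R) = R**2 - 13*v (V(v, R) = -13*v + R**2 = R**2 - 13*v)
b(J) = 2*J/(28 + J) (b(J) = (2*J)/(28 + J) = 2*J/(28 + J))
(b(V(-1, 11)) + S(213)) - 1*(-303845) = (2*(11**2 - 13*(-1))/(28 + (11**2 - 13*(-1))) + 351) - 1*(-303845) = (2*(121 + 13)/(28 + (121 + 13)) + 351) + 303845 = (2*134/(28 + 134) + 351) + 303845 = (2*134/162 + 351) + 303845 = (2*134*(1/162) + 351) + 303845 = (134/81 + 351) + 303845 = 28565/81 + 303845 = 24640010/81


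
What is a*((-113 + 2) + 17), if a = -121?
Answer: 11374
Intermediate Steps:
a*((-113 + 2) + 17) = -121*((-113 + 2) + 17) = -121*(-111 + 17) = -121*(-94) = 11374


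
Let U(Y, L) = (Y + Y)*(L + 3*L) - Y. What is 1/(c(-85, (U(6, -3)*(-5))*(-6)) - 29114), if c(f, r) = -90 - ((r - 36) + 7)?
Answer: -1/24675 ≈ -4.0527e-5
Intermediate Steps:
U(Y, L) = -Y + 8*L*Y (U(Y, L) = (2*Y)*(4*L) - Y = 8*L*Y - Y = -Y + 8*L*Y)
c(f, r) = -61 - r (c(f, r) = -90 - ((-36 + r) + 7) = -90 - (-29 + r) = -90 + (29 - r) = -61 - r)
1/(c(-85, (U(6, -3)*(-5))*(-6)) - 29114) = 1/((-61 - (6*(-1 + 8*(-3)))*(-5)*(-6)) - 29114) = 1/((-61 - (6*(-1 - 24))*(-5)*(-6)) - 29114) = 1/((-61 - (6*(-25))*(-5)*(-6)) - 29114) = 1/((-61 - (-150*(-5))*(-6)) - 29114) = 1/((-61 - 750*(-6)) - 29114) = 1/((-61 - 1*(-4500)) - 29114) = 1/((-61 + 4500) - 29114) = 1/(4439 - 29114) = 1/(-24675) = -1/24675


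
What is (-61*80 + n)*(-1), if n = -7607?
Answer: 12487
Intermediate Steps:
(-61*80 + n)*(-1) = (-61*80 - 7607)*(-1) = (-4880 - 7607)*(-1) = -12487*(-1) = 12487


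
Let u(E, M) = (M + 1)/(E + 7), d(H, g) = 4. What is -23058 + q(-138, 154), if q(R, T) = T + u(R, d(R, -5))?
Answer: -3000429/131 ≈ -22904.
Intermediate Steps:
u(E, M) = (1 + M)/(7 + E)
q(R, T) = T + 5/(7 + R) (q(R, T) = T + (1 + 4)/(7 + R) = T + 5/(7 + R))
-23058 + q(-138, 154) = -23058 + (5 + 154*(7 - 138))/(7 - 138) = -23058 + (5 + 154*(-131))/(-131) = -23058 - (5 - 20174)/131 = -23058 - 1/131*(-20169) = -23058 + 20169/131 = -3000429/131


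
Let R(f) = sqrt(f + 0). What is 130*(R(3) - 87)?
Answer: -11310 + 130*sqrt(3) ≈ -11085.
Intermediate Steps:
R(f) = sqrt(f)
130*(R(3) - 87) = 130*(sqrt(3) - 87) = 130*(-87 + sqrt(3)) = -11310 + 130*sqrt(3)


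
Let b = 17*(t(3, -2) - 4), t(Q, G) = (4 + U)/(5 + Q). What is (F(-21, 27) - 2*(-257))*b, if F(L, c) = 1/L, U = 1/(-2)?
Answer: -3486139/112 ≈ -31126.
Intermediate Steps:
U = -½ ≈ -0.50000
t(Q, G) = 7/(2*(5 + Q)) (t(Q, G) = (4 - ½)/(5 + Q) = 7/(2*(5 + Q)))
b = -969/16 (b = 17*(7/(2*(5 + 3)) - 4) = 17*((7/2)/8 - 4) = 17*((7/2)*(⅛) - 4) = 17*(7/16 - 4) = 17*(-57/16) = -969/16 ≈ -60.563)
(F(-21, 27) - 2*(-257))*b = (1/(-21) - 2*(-257))*(-969/16) = (-1/21 + 514)*(-969/16) = (10793/21)*(-969/16) = -3486139/112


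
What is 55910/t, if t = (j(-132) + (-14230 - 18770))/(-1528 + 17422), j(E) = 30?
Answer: -29621118/1099 ≈ -26953.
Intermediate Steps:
t = -5495/2649 (t = (30 + (-14230 - 18770))/(-1528 + 17422) = (30 - 33000)/15894 = -32970*1/15894 = -5495/2649 ≈ -2.0744)
55910/t = 55910/(-5495/2649) = 55910*(-2649/5495) = -29621118/1099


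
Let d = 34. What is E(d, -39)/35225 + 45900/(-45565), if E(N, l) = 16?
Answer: -323219692/321005425 ≈ -1.0069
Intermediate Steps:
E(d, -39)/35225 + 45900/(-45565) = 16/35225 + 45900/(-45565) = 16*(1/35225) + 45900*(-1/45565) = 16/35225 - 9180/9113 = -323219692/321005425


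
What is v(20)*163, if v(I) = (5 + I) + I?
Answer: 7335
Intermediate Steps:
v(I) = 5 + 2*I
v(20)*163 = (5 + 2*20)*163 = (5 + 40)*163 = 45*163 = 7335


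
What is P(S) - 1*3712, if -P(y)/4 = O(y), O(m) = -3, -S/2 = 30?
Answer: -3700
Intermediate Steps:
S = -60 (S = -2*30 = -60)
P(y) = 12 (P(y) = -4*(-3) = 12)
P(S) - 1*3712 = 12 - 1*3712 = 12 - 3712 = -3700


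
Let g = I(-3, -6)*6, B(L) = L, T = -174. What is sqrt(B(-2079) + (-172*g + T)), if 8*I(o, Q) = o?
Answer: I*sqrt(1866) ≈ 43.197*I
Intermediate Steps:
I(o, Q) = o/8
g = -9/4 (g = ((1/8)*(-3))*6 = -3/8*6 = -9/4 ≈ -2.2500)
sqrt(B(-2079) + (-172*g + T)) = sqrt(-2079 + (-172*(-9/4) - 174)) = sqrt(-2079 + (387 - 174)) = sqrt(-2079 + 213) = sqrt(-1866) = I*sqrt(1866)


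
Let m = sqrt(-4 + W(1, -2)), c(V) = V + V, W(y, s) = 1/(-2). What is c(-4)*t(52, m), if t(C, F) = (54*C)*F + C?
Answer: -416 - 33696*I*sqrt(2) ≈ -416.0 - 47653.0*I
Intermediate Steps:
W(y, s) = -1/2
c(V) = 2*V
m = 3*I*sqrt(2)/2 (m = sqrt(-4 - 1/2) = sqrt(-9/2) = 3*I*sqrt(2)/2 ≈ 2.1213*I)
t(C, F) = C + 54*C*F (t(C, F) = 54*C*F + C = C + 54*C*F)
c(-4)*t(52, m) = (2*(-4))*(52*(1 + 54*(3*I*sqrt(2)/2))) = -416*(1 + 81*I*sqrt(2)) = -8*(52 + 4212*I*sqrt(2)) = -416 - 33696*I*sqrt(2)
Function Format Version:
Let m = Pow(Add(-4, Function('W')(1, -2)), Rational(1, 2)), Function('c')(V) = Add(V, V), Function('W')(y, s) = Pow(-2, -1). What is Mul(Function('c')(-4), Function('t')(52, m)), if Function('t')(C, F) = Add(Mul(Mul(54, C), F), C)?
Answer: Add(-416, Mul(-33696, I, Pow(2, Rational(1, 2)))) ≈ Add(-416.00, Mul(-47653., I))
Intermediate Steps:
Function('W')(y, s) = Rational(-1, 2)
Function('c')(V) = Mul(2, V)
m = Mul(Rational(3, 2), I, Pow(2, Rational(1, 2))) (m = Pow(Add(-4, Rational(-1, 2)), Rational(1, 2)) = Pow(Rational(-9, 2), Rational(1, 2)) = Mul(Rational(3, 2), I, Pow(2, Rational(1, 2))) ≈ Mul(2.1213, I))
Function('t')(C, F) = Add(C, Mul(54, C, F)) (Function('t')(C, F) = Add(Mul(54, C, F), C) = Add(C, Mul(54, C, F)))
Mul(Function('c')(-4), Function('t')(52, m)) = Mul(Mul(2, -4), Mul(52, Add(1, Mul(54, Mul(Rational(3, 2), I, Pow(2, Rational(1, 2))))))) = Mul(-8, Mul(52, Add(1, Mul(81, I, Pow(2, Rational(1, 2)))))) = Mul(-8, Add(52, Mul(4212, I, Pow(2, Rational(1, 2))))) = Add(-416, Mul(-33696, I, Pow(2, Rational(1, 2))))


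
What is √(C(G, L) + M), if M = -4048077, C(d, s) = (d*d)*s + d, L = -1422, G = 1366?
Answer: I*√2657436143 ≈ 51550.0*I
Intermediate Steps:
C(d, s) = d + s*d² (C(d, s) = d²*s + d = s*d² + d = d + s*d²)
√(C(G, L) + M) = √(1366*(1 + 1366*(-1422)) - 4048077) = √(1366*(1 - 1942452) - 4048077) = √(1366*(-1942451) - 4048077) = √(-2653388066 - 4048077) = √(-2657436143) = I*√2657436143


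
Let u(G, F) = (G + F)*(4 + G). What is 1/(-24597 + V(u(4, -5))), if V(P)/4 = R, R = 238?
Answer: -1/23645 ≈ -4.2292e-5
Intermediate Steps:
u(G, F) = (4 + G)*(F + G) (u(G, F) = (F + G)*(4 + G) = (4 + G)*(F + G))
V(P) = 952 (V(P) = 4*238 = 952)
1/(-24597 + V(u(4, -5))) = 1/(-24597 + 952) = 1/(-23645) = -1/23645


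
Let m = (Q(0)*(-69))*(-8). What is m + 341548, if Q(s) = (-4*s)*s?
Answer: 341548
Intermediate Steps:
Q(s) = -4*s²
m = 0 (m = (-4*0²*(-69))*(-8) = (-4*0*(-69))*(-8) = (0*(-69))*(-8) = 0*(-8) = 0)
m + 341548 = 0 + 341548 = 341548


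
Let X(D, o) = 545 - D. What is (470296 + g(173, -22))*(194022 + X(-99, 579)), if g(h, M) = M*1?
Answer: 91546358484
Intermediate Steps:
g(h, M) = M
(470296 + g(173, -22))*(194022 + X(-99, 579)) = (470296 - 22)*(194022 + (545 - 1*(-99))) = 470274*(194022 + (545 + 99)) = 470274*(194022 + 644) = 470274*194666 = 91546358484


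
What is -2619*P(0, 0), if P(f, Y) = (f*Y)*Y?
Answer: 0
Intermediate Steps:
P(f, Y) = f*Y² (P(f, Y) = (Y*f)*Y = f*Y²)
-2619*P(0, 0) = -0*0² = -0*0 = -2619*0 = 0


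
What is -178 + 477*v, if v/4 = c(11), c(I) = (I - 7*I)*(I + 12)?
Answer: -2896522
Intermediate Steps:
c(I) = -6*I*(12 + I) (c(I) = (-6*I)*(12 + I) = -6*I*(12 + I))
v = -6072 (v = 4*(-6*11*(12 + 11)) = 4*(-6*11*23) = 4*(-1518) = -6072)
-178 + 477*v = -178 + 477*(-6072) = -178 - 2896344 = -2896522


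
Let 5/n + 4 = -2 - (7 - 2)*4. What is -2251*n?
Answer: 11255/26 ≈ 432.88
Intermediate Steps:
n = -5/26 (n = 5/(-4 + (-2 - (7 - 2)*4)) = 5/(-4 + (-2 - 5*4)) = 5/(-4 + (-2 - 1*20)) = 5/(-4 + (-2 - 20)) = 5/(-4 - 22) = 5/(-26) = 5*(-1/26) = -5/26 ≈ -0.19231)
-2251*n = -2251*(-5/26) = 11255/26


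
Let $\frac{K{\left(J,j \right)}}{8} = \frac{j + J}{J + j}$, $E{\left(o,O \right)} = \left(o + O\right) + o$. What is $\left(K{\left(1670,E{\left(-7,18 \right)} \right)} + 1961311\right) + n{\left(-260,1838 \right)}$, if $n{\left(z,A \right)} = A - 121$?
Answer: $1963036$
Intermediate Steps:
$n{\left(z,A \right)} = -121 + A$
$E{\left(o,O \right)} = O + 2 o$ ($E{\left(o,O \right)} = \left(O + o\right) + o = O + 2 o$)
$K{\left(J,j \right)} = 8$ ($K{\left(J,j \right)} = 8 \frac{j + J}{J + j} = 8 \frac{J + j}{J + j} = 8 \cdot 1 = 8$)
$\left(K{\left(1670,E{\left(-7,18 \right)} \right)} + 1961311\right) + n{\left(-260,1838 \right)} = \left(8 + 1961311\right) + \left(-121 + 1838\right) = 1961319 + 1717 = 1963036$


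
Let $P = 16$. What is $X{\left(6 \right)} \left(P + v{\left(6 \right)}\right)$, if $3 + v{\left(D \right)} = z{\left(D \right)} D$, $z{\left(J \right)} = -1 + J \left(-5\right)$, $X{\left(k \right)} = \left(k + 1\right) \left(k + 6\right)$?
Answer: $-14532$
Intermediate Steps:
$X{\left(k \right)} = \left(1 + k\right) \left(6 + k\right)$
$z{\left(J \right)} = -1 - 5 J$
$v{\left(D \right)} = -3 + D \left(-1 - 5 D\right)$ ($v{\left(D \right)} = -3 + \left(-1 - 5 D\right) D = -3 + D \left(-1 - 5 D\right)$)
$X{\left(6 \right)} \left(P + v{\left(6 \right)}\right) = \left(6 + 6^{2} + 7 \cdot 6\right) \left(16 - \left(3 + 6 \left(1 + 5 \cdot 6\right)\right)\right) = \left(6 + 36 + 42\right) \left(16 - \left(3 + 6 \left(1 + 30\right)\right)\right) = 84 \left(16 - \left(3 + 6 \cdot 31\right)\right) = 84 \left(16 - 189\right) = 84 \left(-173\right) = -14532$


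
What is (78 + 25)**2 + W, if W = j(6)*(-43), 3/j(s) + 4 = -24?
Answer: 297181/28 ≈ 10614.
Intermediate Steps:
j(s) = -3/28 (j(s) = 3/(-4 - 24) = 3/(-28) = 3*(-1/28) = -3/28)
W = 129/28 (W = -3/28*(-43) = 129/28 ≈ 4.6071)
(78 + 25)**2 + W = (78 + 25)**2 + 129/28 = 103**2 + 129/28 = 10609 + 129/28 = 297181/28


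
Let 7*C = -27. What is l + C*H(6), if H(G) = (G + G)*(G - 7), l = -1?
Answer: 317/7 ≈ 45.286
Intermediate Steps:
H(G) = 2*G*(-7 + G) (H(G) = (2*G)*(-7 + G) = 2*G*(-7 + G))
C = -27/7 (C = (1/7)*(-27) = -27/7 ≈ -3.8571)
l + C*H(6) = -1 - 54*6*(-7 + 6)/7 = -1 - 54*6*(-1)/7 = -1 - 27/7*(-12) = -1 + 324/7 = 317/7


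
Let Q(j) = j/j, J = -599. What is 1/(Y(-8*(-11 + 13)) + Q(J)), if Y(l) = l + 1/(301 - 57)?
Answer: -244/3659 ≈ -0.066685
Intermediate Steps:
Q(j) = 1
Y(l) = 1/244 + l (Y(l) = l + 1/244 = 1/244 + l)
1/(Y(-8*(-11 + 13)) + Q(J)) = 1/((1/244 - 8*(-11 + 13)) + 1) = 1/((1/244 - 8*2) + 1) = 1/((1/244 - 16) + 1) = 1/(-3903/244 + 1) = 1/(-3659/244) = -244/3659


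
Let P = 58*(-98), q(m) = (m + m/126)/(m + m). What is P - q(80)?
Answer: -1432495/252 ≈ -5684.5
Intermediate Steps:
q(m) = 127/252 (q(m) = (m + m*(1/126))/((2*m)) = (m + m/126)*(1/(2*m)) = (127*m/126)*(1/(2*m)) = 127/252)
P = -5684
P - q(80) = -5684 - 1*127/252 = -5684 - 127/252 = -1432495/252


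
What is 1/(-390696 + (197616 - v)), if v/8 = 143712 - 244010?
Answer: 1/609304 ≈ 1.6412e-6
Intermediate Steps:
v = -802384 (v = 8*(143712 - 244010) = 8*(-100298) = -802384)
1/(-390696 + (197616 - v)) = 1/(-390696 + (197616 - 1*(-802384))) = 1/(-390696 + (197616 + 802384)) = 1/(-390696 + 1000000) = 1/609304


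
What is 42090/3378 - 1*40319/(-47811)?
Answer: 358093762/26917593 ≈ 13.303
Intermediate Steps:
42090/3378 - 1*40319/(-47811) = 42090*(1/3378) - 40319*(-1/47811) = 7015/563 + 40319/47811 = 358093762/26917593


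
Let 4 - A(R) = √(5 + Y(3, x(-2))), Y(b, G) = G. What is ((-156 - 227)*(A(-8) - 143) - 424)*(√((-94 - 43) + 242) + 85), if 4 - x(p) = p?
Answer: (85 + √105)*(52813 + 383*√11) ≈ 5.1513e+6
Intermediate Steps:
x(p) = 4 - p
A(R) = 4 - √11 (A(R) = 4 - √(5 + (4 - 1*(-2))) = 4 - √(5 + (4 + 2)) = 4 - √(5 + 6) = 4 - √11)
((-156 - 227)*(A(-8) - 143) - 424)*(√((-94 - 43) + 242) + 85) = ((-156 - 227)*((4 - √11) - 143) - 424)*(√((-94 - 43) + 242) + 85) = (-383*(-139 - √11) - 424)*(√(-137 + 242) + 85) = ((53237 + 383*√11) - 424)*(√105 + 85) = (52813 + 383*√11)*(85 + √105) = (85 + √105)*(52813 + 383*√11)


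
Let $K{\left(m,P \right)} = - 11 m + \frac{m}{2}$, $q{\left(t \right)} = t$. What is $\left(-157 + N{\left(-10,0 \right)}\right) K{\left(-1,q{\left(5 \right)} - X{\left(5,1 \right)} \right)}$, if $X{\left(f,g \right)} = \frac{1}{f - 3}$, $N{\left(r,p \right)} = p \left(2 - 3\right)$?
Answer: $- \frac{3297}{2} \approx -1648.5$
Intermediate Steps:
$N{\left(r,p \right)} = - p$ ($N{\left(r,p \right)} = p \left(-1\right) = - p$)
$X{\left(f,g \right)} = \frac{1}{-3 + f}$
$K{\left(m,P \right)} = - \frac{21 m}{2}$ ($K{\left(m,P \right)} = - 11 m + m \frac{1}{2} = - 11 m + \frac{m}{2} = - \frac{21 m}{2}$)
$\left(-157 + N{\left(-10,0 \right)}\right) K{\left(-1,q{\left(5 \right)} - X{\left(5,1 \right)} \right)} = \left(-157 - 0\right) \left(\left(- \frac{21}{2}\right) \left(-1\right)\right) = \left(-157 + 0\right) \frac{21}{2} = \left(-157\right) \frac{21}{2} = - \frac{3297}{2}$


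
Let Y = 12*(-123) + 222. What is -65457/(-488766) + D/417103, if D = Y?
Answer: 8896466169/67955254966 ≈ 0.13092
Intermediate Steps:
Y = -1254 (Y = -1476 + 222 = -1254)
D = -1254
-65457/(-488766) + D/417103 = -65457/(-488766) - 1254/417103 = -65457*(-1/488766) - 1254*1/417103 = 21819/162922 - 1254/417103 = 8896466169/67955254966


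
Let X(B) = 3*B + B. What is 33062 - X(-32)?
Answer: 33190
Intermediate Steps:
X(B) = 4*B
33062 - X(-32) = 33062 - 4*(-32) = 33062 - 1*(-128) = 33062 + 128 = 33190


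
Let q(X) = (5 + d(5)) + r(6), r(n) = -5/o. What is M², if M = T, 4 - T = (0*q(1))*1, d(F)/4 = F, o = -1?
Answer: 16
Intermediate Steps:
d(F) = 4*F
r(n) = 5 (r(n) = -5/(-1) = -5*(-1) = 5)
q(X) = 30 (q(X) = (5 + 4*5) + 5 = (5 + 20) + 5 = 25 + 5 = 30)
T = 4 (T = 4 - 0*30 = 4 - 0 = 4 - 1*0 = 4 + 0 = 4)
M = 4
M² = 4² = 16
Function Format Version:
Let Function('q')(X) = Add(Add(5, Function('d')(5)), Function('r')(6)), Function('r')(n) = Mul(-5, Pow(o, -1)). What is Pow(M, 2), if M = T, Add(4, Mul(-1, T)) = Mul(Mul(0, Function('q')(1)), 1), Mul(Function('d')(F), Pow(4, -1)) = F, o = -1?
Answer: 16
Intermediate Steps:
Function('d')(F) = Mul(4, F)
Function('r')(n) = 5 (Function('r')(n) = Mul(-5, Pow(-1, -1)) = Mul(-5, -1) = 5)
Function('q')(X) = 30 (Function('q')(X) = Add(Add(5, Mul(4, 5)), 5) = Add(Add(5, 20), 5) = Add(25, 5) = 30)
T = 4 (T = Add(4, Mul(-1, Mul(Mul(0, 30), 1))) = Add(4, Mul(-1, Mul(0, 1))) = Add(4, Mul(-1, 0)) = Add(4, 0) = 4)
M = 4
Pow(M, 2) = Pow(4, 2) = 16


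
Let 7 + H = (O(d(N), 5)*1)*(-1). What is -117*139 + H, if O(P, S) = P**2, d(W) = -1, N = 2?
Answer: -16271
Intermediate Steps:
H = -8 (H = -7 + ((-1)**2*1)*(-1) = -7 + (1*1)*(-1) = -7 + 1*(-1) = -7 - 1 = -8)
-117*139 + H = -117*139 - 8 = -16263 - 8 = -16271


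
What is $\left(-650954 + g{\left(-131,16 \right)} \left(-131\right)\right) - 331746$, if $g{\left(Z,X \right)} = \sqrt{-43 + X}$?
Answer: $-982700 - 393 i \sqrt{3} \approx -9.827 \cdot 10^{5} - 680.7 i$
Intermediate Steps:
$\left(-650954 + g{\left(-131,16 \right)} \left(-131\right)\right) - 331746 = \left(-650954 + \sqrt{-43 + 16} \left(-131\right)\right) - 331746 = \left(-650954 + \sqrt{-27} \left(-131\right)\right) - 331746 = \left(-650954 + 3 i \sqrt{3} \left(-131\right)\right) - 331746 = \left(-650954 - 393 i \sqrt{3}\right) - 331746 = -982700 - 393 i \sqrt{3}$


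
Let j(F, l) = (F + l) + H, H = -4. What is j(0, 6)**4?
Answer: 16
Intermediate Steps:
j(F, l) = -4 + F + l (j(F, l) = (F + l) - 4 = -4 + F + l)
j(0, 6)**4 = (-4 + 0 + 6)**4 = 2**4 = 16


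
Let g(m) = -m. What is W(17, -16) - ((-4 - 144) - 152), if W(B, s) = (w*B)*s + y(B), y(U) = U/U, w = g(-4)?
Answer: -787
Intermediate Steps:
w = 4 (w = -1*(-4) = 4)
y(U) = 1
W(B, s) = 1 + 4*B*s (W(B, s) = (4*B)*s + 1 = 4*B*s + 1 = 1 + 4*B*s)
W(17, -16) - ((-4 - 144) - 152) = (1 + 4*17*(-16)) - ((-4 - 144) - 152) = (1 - 1088) - (-148 - 152) = -1087 - 1*(-300) = -1087 + 300 = -787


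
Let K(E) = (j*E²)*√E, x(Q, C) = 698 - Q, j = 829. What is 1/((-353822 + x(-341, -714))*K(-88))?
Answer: I*√22/99650664810752 ≈ 4.7069e-14*I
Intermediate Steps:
K(E) = 829*E^(5/2) (K(E) = (829*E²)*√E = 829*E^(5/2))
1/((-353822 + x(-341, -714))*K(-88)) = 1/((-353822 + (698 - 1*(-341)))*((829*(-88)^(5/2)))) = 1/((-353822 + (698 + 341))*((829*(15488*I*√22)))) = 1/((-353822 + 1039)*((12839552*I*√22))) = (-I*√22/282470144)/(-352783) = -(-1)*I*√22/99650664810752 = I*√22/99650664810752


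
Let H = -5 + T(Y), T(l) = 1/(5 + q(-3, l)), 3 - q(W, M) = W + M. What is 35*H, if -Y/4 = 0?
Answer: -1890/11 ≈ -171.82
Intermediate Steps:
Y = 0 (Y = -4*0 = 0)
q(W, M) = 3 - M - W (q(W, M) = 3 - (W + M) = 3 - (M + W) = 3 + (-M - W) = 3 - M - W)
T(l) = 1/(11 - l) (T(l) = 1/(5 + (3 - l - 1*(-3))) = 1/(5 + (3 - l + 3)) = 1/(5 + (6 - l)) = 1/(11 - l))
H = -54/11 (H = -5 - 1/(-11 + 0) = -5 - 1/(-11) = -5 - 1*(-1/11) = -5 + 1/11 = -54/11 ≈ -4.9091)
35*H = 35*(-54/11) = -1890/11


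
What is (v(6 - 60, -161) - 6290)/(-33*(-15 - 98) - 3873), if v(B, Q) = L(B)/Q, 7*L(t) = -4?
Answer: 1181471/27048 ≈ 43.681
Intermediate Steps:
L(t) = -4/7 (L(t) = (⅐)*(-4) = -4/7)
v(B, Q) = -4/(7*Q)
(v(6 - 60, -161) - 6290)/(-33*(-15 - 98) - 3873) = (-4/7/(-161) - 6290)/(-33*(-15 - 98) - 3873) = (-4/7*(-1/161) - 6290)/(-33*(-113) - 3873) = (4/1127 - 6290)/(3729 - 3873) = -7088826/1127/(-144) = -7088826/1127*(-1/144) = 1181471/27048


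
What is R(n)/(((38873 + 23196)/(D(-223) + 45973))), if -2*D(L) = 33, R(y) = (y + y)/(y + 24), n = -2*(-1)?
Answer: 91913/806897 ≈ 0.11391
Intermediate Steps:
n = 2
R(y) = 2*y/(24 + y) (R(y) = (2*y)/(24 + y) = 2*y/(24 + y))
D(L) = -33/2 (D(L) = -1/2*33 = -33/2)
R(n)/(((38873 + 23196)/(D(-223) + 45973))) = (2*2/(24 + 2))/(((38873 + 23196)/(-33/2 + 45973))) = (2*2/26)/((62069/(91913/2))) = (2*2*(1/26))/((62069*(2/91913))) = 2/(13*(124138/91913)) = (2/13)*(91913/124138) = 91913/806897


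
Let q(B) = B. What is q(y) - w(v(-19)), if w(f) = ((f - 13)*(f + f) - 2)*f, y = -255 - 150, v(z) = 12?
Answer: -93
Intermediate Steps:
y = -405
w(f) = f*(-2 + 2*f*(-13 + f)) (w(f) = ((-13 + f)*(2*f) - 2)*f = (2*f*(-13 + f) - 2)*f = (-2 + 2*f*(-13 + f))*f = f*(-2 + 2*f*(-13 + f)))
q(y) - w(v(-19)) = -405 - 2*12*(-1 + 12² - 13*12) = -405 - 2*12*(-1 + 144 - 156) = -405 - 2*12*(-13) = -405 - 1*(-312) = -405 + 312 = -93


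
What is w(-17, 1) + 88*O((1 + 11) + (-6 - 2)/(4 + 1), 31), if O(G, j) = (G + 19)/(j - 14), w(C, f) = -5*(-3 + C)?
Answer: 21436/85 ≈ 252.19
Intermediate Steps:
w(C, f) = 15 - 5*C
O(G, j) = (19 + G)/(-14 + j)
w(-17, 1) + 88*O((1 + 11) + (-6 - 2)/(4 + 1), 31) = (15 - 5*(-17)) + 88*((19 + ((1 + 11) + (-6 - 2)/(4 + 1)))/(-14 + 31)) = (15 + 85) + 88*((19 + (12 - 8/5))/17) = 100 + 88*((19 + (12 - 8*1/5))/17) = 100 + 88*((19 + (12 - 8/5))/17) = 100 + 88*((19 + 52/5)/17) = 100 + 88*((1/17)*(147/5)) = 100 + 88*(147/85) = 100 + 12936/85 = 21436/85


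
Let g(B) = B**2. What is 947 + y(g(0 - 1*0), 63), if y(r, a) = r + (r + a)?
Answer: 1010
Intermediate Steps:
y(r, a) = a + 2*r (y(r, a) = r + (a + r) = a + 2*r)
947 + y(g(0 - 1*0), 63) = 947 + (63 + 2*(0 - 1*0)**2) = 947 + (63 + 2*(0 + 0)**2) = 947 + (63 + 2*0**2) = 947 + (63 + 2*0) = 947 + (63 + 0) = 947 + 63 = 1010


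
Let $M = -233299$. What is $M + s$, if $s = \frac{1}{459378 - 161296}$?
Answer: $- \frac{69542232517}{298082} \approx -2.333 \cdot 10^{5}$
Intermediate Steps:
$s = \frac{1}{298082} \approx 3.3548 \cdot 10^{-6}$
$M + s = -233299 + \frac{1}{298082} = - \frac{69542232517}{298082}$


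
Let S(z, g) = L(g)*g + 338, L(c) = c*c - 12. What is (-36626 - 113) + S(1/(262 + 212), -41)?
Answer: -104830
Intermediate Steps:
L(c) = -12 + c**2 (L(c) = c**2 - 12 = -12 + c**2)
S(z, g) = 338 + g*(-12 + g**2) (S(z, g) = (-12 + g**2)*g + 338 = g*(-12 + g**2) + 338 = 338 + g*(-12 + g**2))
(-36626 - 113) + S(1/(262 + 212), -41) = (-36626 - 113) + (338 - 41*(-12 + (-41)**2)) = -36739 + (338 - 41*(-12 + 1681)) = -36739 + (338 - 41*1669) = -36739 + (338 - 68429) = -36739 - 68091 = -104830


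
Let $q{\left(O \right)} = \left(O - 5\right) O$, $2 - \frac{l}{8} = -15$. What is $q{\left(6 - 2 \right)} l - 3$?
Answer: $-547$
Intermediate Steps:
$l = 136$ ($l = 16 - -120 = 16 + 120 = 136$)
$q{\left(O \right)} = O \left(-5 + O\right)$ ($q{\left(O \right)} = \left(-5 + O\right) O = O \left(-5 + O\right)$)
$q{\left(6 - 2 \right)} l - 3 = \left(6 - 2\right) \left(-5 + \left(6 - 2\right)\right) 136 - 3 = 4 \left(-5 + 4\right) 136 - 3 = 4 \left(-1\right) 136 - 3 = \left(-4\right) 136 - 3 = -544 - 3 = -547$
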